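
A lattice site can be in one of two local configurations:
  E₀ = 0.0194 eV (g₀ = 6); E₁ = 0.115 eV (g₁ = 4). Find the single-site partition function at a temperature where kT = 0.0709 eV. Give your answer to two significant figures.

Z = 5.4

Eᵢ/kT = 0.2736, 1.622.
Z = Σ gᵢe^(−Eᵢ/kT) = 6·e^(−0.2736) + 4·e^(−1.622) = 4.564 + 0.7900 = 5.354.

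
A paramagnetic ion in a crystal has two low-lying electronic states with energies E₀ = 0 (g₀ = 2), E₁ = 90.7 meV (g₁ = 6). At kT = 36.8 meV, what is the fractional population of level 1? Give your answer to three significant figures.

0.203

Eᵢ/kT = 0, 2.4647.
Z = Σ gᵢe^(−Eᵢ/kT) = 2·e^(−0) + 6·e^(−2.4647) = 2.0000 + 0.51021 = 2.5102.
P₁ = g₁ e^(−E₁/kT) / Z = 0.51021/2.5102 = 0.203.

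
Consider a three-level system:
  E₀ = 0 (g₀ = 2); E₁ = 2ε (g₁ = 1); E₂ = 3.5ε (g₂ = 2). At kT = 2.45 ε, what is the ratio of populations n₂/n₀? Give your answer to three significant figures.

n₂/n₀ = (g₂/g₀) exp[−(E₂−E₀)/kT] = (2/2) × exp(−(3.5ε)/(2.45ε)) = (2/2) × exp(-1.4286) = 0.240.

0.240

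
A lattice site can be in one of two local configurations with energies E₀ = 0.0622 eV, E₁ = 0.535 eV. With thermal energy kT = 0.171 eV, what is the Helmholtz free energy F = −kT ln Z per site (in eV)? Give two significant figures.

Eᵢ/kT = 0.3637, 3.129.
Z = Σ e^(−Eᵢ/kT) = e^(−0.3637) + e^(−3.129) = 0.6951 + 0.04376 = 0.7389.
F = −kT ln Z = −0.171 × ln(0.7389) = −0.171 × -0.3026 = 0.052 eV.

0.052 eV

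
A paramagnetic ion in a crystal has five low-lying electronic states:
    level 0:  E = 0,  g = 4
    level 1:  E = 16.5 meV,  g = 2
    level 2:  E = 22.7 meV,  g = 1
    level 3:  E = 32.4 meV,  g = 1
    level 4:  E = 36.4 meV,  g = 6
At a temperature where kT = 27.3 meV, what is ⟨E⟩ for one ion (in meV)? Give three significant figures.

Eᵢ/kT = 0, 0.60440, 0.83150, 1.1868, 1.3333.
Z = Σ gᵢe^(−Eᵢ/kT) = 4·e^(−0) + 2·e^(−0.60440) + 1·e^(−0.83150) + 1·e^(−1.1868) + 6·e^(−1.3333) = 4.0000 + 1.0928 + 0.43540 + 0.30520 + 1.5816 = 7.4150.
⟨E⟩ = Σ Eᵢ gᵢe^(−Eᵢ/kT) / Z = (0·4.0000 + 16.5·1.0928 + 22.7·0.43540 + 32.4·0.30520 + 36.4·1.5816) / 7.4150 = 12.9 meV.

12.9 meV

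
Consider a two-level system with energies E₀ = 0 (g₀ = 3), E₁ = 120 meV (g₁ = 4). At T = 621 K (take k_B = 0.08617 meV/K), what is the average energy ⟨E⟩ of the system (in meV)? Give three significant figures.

k_BT = 0.08617 × 621 K = 53.512 meV.
Eᵢ/kT = 0, 2.2425.
Z = Σ gᵢe^(−Eᵢ/kT) = 3·e^(−0) + 4·e^(−2.2425) = 3.0000 + 0.42477 = 3.4248.
⟨E⟩ = Σ Eᵢ gᵢe^(−Eᵢ/kT) / Z = (0·3.0000 + 120·0.42477) / 3.4248 = 14.9 meV.

14.9 meV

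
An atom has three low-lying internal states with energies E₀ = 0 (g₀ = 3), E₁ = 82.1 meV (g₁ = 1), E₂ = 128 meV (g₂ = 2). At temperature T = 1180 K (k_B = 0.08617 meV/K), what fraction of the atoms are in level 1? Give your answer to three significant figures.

k_BT = 0.08617 × 1180 K = 101.68 meV.
Eᵢ/kT = 0, 0.80744, 1.2589.
Z = Σ gᵢe^(−Eᵢ/kT) = 3·e^(−0) + 1·e^(−0.80744) + 2·e^(−1.2589) = 3.0000 + 0.44600 + 0.56793 = 4.0139.
P₁ = g₁ e^(−E₁/kT) / Z = 0.44600/4.0139 = 0.111.

0.111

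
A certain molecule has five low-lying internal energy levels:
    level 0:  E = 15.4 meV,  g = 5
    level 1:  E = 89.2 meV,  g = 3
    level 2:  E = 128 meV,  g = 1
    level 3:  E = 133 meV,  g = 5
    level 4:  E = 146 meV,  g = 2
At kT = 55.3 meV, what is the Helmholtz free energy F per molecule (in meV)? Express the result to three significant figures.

-89.8 meV

Eᵢ/kT = 0.27848, 1.6130, 2.3146, 2.4051, 2.6401.
Z = Σ gᵢe^(−Eᵢ/kT) = 5·e^(−0.27848) + 3·e^(−1.6130) + 1·e^(−2.3146) + 5·e^(−2.4051) + 2·e^(−2.6401) = 3.7847 + 0.59787 + 0.098806 + 0.45128 + 0.14271 = 5.0754.
F = −kT ln Z = −55.3 × ln(5.0754) = −55.3 × 1.6244 = -89.8 meV.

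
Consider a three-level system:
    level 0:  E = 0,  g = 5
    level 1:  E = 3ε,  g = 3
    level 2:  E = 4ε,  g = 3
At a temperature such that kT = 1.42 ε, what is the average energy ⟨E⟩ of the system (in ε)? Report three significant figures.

Eᵢ/kT = 0, 2.1127, 2.8169.
Z = Σ gᵢe^(−Eᵢ/kT) = 5·e^(−0) + 3·e^(−2.1127) + 3·e^(−2.8169) = 5.0000 + 0.36273 + 0.17937 = 5.5421.
⟨E⟩ = Σ Eᵢ gᵢe^(−Eᵢ/kT) / Z = (0·5.0000 + 3·0.36273 + 4·0.17937) / 5.5421 = 0.326 ε.

0.326 ε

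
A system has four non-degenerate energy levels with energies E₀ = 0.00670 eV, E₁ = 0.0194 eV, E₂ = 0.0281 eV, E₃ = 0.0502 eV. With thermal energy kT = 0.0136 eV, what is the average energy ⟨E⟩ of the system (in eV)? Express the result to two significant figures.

Eᵢ/kT = 0.4926, 1.426, 2.066, 3.691.
Z = Σ e^(−Eᵢ/kT) = e^(−0.4926) + e^(−1.426) + e^(−2.066) + e^(−3.691) = 0.6110 + 0.2403 + 0.1267 + 0.02495 = 1.003.
⟨E⟩ = Σ Eᵢ e^(−Eᵢ/kT) / Z = (0.00670·0.6110 + 0.0194·0.2403 + 0.0281·0.1267 + 0.0502·0.02495) / 1.003 = 0.014 eV.

0.014 eV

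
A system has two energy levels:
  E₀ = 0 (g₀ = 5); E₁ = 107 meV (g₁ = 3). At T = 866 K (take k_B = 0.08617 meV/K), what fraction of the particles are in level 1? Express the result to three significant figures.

0.125

k_BT = 0.08617 × 866 K = 74.623 meV.
Eᵢ/kT = 0, 1.4339.
Z = Σ gᵢe^(−Eᵢ/kT) = 5·e^(−0) + 3·e^(−1.4339) = 5.0000 + 0.71513 = 5.7151.
P₁ = g₁ e^(−E₁/kT) / Z = 0.71513/5.7151 = 0.125.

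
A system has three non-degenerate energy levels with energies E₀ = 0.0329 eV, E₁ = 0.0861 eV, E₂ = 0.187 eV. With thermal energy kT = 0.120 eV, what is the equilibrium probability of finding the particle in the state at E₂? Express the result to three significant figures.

0.144

Eᵢ/kT = 0.27417, 0.71750, 1.5583.
Z = Σ e^(−Eᵢ/kT) = e^(−0.27417) + e^(−0.71750) + e^(−1.5583) = 0.76020 + 0.48797 + 0.21049 = 1.4587.
P₂ = e^(−E₂/kT) / Z = 0.21049/1.4587 = 0.144.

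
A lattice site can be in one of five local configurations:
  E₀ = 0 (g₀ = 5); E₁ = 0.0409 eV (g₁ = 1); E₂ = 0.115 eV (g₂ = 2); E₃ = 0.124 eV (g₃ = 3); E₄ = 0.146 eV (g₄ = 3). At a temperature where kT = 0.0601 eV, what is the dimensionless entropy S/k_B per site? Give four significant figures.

2.226

Eᵢ/kT = 0, 0.680532, 1.91348, 2.06323, 2.42928.
Z = Σ gᵢe^(−Eᵢ/kT) = 5·e^(−0) + 1·e^(−0.680532) + 2·e^(−1.91348) + 3·e^(−2.06323) + 3·e^(−2.42928) = 5.00000 + 0.506348 + 0.295132 + 0.381129 + 0.264301 = 6.44691.
⟨E⟩ = Σ EᵢPᵢ = 0.0217930 eV.
S/k_B = ln Z + ⟨E⟩/kT = ln(6.44691) + 0.0217930/0.0601 = 1.86360 + 0.362612 = 2.226.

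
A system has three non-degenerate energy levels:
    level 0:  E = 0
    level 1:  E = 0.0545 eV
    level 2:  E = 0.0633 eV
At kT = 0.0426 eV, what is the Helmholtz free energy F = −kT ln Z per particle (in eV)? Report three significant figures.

Eᵢ/kT = 0, 1.2793, 1.4859.
Z = Σ e^(−Eᵢ/kT) = e^(−0) + e^(−1.2793) + e^(−1.4859) = 1.0000 + 0.27823 + 0.22630 = 1.5045.
F = −kT ln Z = −0.0426 × ln(1.5045) = −0.0426 × 0.40846 = -0.0174 eV.

-0.0174 eV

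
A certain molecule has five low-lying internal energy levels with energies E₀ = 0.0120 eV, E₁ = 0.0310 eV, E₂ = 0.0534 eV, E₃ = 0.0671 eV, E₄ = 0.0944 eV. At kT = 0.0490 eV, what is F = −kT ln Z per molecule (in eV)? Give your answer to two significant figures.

Eᵢ/kT = 0.2449, 0.6327, 1.090, 1.369, 1.927.
Z = Σ e^(−Eᵢ/kT) = e^(−0.2449) + e^(−0.6327) + e^(−1.090) + e^(−1.369) + e^(−1.927) = 0.7828 + 0.5312 + 0.3362 + 0.2544 + 0.1456 = 2.050.
F = −kT ln Z = −0.0490 × ln(2.050) = −0.0490 × 0.7178 = -0.035 eV.

-0.035 eV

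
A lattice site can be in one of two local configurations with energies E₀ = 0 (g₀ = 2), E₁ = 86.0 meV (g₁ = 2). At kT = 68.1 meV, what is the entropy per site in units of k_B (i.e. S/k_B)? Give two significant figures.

1.2

Eᵢ/kT = 0, 1.263.
Z = Σ gᵢe^(−Eᵢ/kT) = 2·e^(−0) + 2·e^(−1.263) = 2.000 + 0.5656 = 2.566.
⟨E⟩ = Σ EᵢPᵢ = 18.96 meV.
S/k_B = ln Z + ⟨E⟩/kT = ln(2.566) + 18.96/68.1 = 0.9423 + 0.2784 = 1.2.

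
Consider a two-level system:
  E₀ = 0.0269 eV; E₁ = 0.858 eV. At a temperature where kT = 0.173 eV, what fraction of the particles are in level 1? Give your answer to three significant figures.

0.00813

Eᵢ/kT = 0.15549, 4.9595.
Z = Σ e^(−Eᵢ/kT) = e^(−0.15549) + e^(−4.9595) = 0.85600 + 0.0070164 = 0.86302.
P₁ = e^(−E₁/kT) / Z = 0.0070164/0.86302 = 0.00813.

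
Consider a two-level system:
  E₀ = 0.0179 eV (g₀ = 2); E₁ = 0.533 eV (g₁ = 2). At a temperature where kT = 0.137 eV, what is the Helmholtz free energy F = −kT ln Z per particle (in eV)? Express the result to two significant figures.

Eᵢ/kT = 0.1307, 3.891.
Z = Σ gᵢe^(−Eᵢ/kT) = 2·e^(−0.1307) + 2·e^(−3.891) = 1.755 + 0.04085 = 1.796.
F = −kT ln Z = −0.137 × ln(1.796) = −0.137 × 0.5856 = -0.080 eV.

-0.080 eV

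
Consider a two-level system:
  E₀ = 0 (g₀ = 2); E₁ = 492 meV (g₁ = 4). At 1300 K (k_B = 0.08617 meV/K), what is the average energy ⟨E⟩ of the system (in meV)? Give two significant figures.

12 meV

k_BT = 0.08617 × 1300 K = 112.0 meV.
Eᵢ/kT = 0, 4.393.
Z = Σ gᵢe^(−Eᵢ/kT) = 2·e^(−0) + 4·e^(−4.393) = 2.000 + 0.04945 = 2.049.
⟨E⟩ = Σ Eᵢ gᵢe^(−Eᵢ/kT) / Z = (0·2.000 + 492·0.04945) / 2.049 = 12 meV.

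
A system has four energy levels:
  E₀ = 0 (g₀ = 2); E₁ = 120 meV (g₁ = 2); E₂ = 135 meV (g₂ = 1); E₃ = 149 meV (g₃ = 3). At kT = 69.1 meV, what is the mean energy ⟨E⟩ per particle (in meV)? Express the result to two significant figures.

40 meV

Eᵢ/kT = 0, 1.737, 1.954, 2.156.
Z = Σ gᵢe^(−Eᵢ/kT) = 2·e^(−0) + 2·e^(−1.737) + 1·e^(−1.954) + 3·e^(−2.156) = 2.000 + 0.3521 + 0.1417 + 0.3474 = 2.841.
⟨E⟩ = Σ Eᵢ gᵢe^(−Eᵢ/kT) / Z = (0·2.000 + 120·0.3521 + 135·0.1417 + 149·0.3474) / 2.841 = 40 meV.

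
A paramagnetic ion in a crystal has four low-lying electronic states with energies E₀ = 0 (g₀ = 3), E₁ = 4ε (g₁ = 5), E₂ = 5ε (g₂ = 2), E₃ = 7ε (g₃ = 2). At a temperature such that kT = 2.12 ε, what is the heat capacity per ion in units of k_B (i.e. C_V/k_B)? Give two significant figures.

0.85

Eᵢ/kT = 0, 1.887, 2.358, 3.302.
Z = Σ gᵢe^(−Eᵢ/kT) = 3·e^(−0) + 5·e^(−1.887) + 2·e^(−2.358) + 2·e^(−3.302) = 3.000 + 0.7576 + 0.1892 + 0.07362 = 4.020.
⟨E⟩ = 1.117 ε, ⟨E²⟩ = 5.089 ε².
C_V/k_B = (⟨E²⟩ − ⟨E⟩²)/(kT)² = (5.089 − 1.248)/4.494 = 0.85.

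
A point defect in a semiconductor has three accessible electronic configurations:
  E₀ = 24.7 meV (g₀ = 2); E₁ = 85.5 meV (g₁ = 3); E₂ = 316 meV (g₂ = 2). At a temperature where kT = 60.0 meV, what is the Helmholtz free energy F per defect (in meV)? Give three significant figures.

-43.3 meV

Eᵢ/kT = 0.41167, 1.4250, 5.2667.
Z = Σ gᵢe^(−Eᵢ/kT) = 2·e^(−0.41167) + 3·e^(−1.4250) + 2·e^(−5.2667) = 1.3251 + 0.72153 + 0.010321 = 2.0570.
F = −kT ln Z = −60.0 × ln(2.0570) = −60.0 × 0.72125 = -43.3 meV.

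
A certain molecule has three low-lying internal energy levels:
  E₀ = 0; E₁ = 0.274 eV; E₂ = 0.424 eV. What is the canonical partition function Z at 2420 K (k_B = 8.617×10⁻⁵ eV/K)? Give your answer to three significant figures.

Z = 1.40

k_BT = 8.617×10⁻⁵ × 2420 K = 0.20853 eV.
Eᵢ/kT = 0, 1.3140, 2.0333.
Z = Σ e^(−Eᵢ/kT) = e^(−0) + e^(−1.3140) + e^(−2.0333) = 1.0000 + 0.26874 + 0.13090 = 1.3996.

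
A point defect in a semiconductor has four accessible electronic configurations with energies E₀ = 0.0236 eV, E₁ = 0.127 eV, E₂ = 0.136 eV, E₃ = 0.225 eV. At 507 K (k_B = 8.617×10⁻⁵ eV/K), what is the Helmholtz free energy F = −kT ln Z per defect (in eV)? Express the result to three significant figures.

0.0164 eV

k_BT = 8.617×10⁻⁵ × 507 K = 0.043688 eV.
Eᵢ/kT = 0.54019, 2.9070, 3.1130, 5.1502.
Z = Σ e^(−Eᵢ/kT) = e^(−0.54019) + e^(−2.9070) + e^(−3.1130) + e^(−5.1502) = 0.58264 + 0.054639 + 0.044467 + 0.0057982 = 0.68754.
F = −kT ln Z = −0.043688 × ln(0.68754) = −0.043688 × -0.37464 = 0.0164 eV.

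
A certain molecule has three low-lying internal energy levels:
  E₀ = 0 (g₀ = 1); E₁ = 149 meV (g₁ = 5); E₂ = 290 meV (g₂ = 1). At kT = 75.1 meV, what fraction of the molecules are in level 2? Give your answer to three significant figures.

0.0123

Eᵢ/kT = 0, 1.9840, 3.8615.
Z = Σ gᵢe^(−Eᵢ/kT) = 1·e^(−0) + 5·e^(−1.9840) + 1·e^(−3.8615) = 1.0000 + 0.68759 + 0.021036 = 1.7086.
P₂ = g₂ e^(−E₂/kT) / Z = 0.021036/1.7086 = 0.0123.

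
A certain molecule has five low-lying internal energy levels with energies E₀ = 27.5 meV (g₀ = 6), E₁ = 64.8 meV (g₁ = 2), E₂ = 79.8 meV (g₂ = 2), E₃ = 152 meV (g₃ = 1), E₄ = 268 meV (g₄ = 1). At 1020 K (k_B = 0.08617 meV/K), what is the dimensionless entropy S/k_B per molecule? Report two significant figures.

2.4

k_BT = 0.08617 × 1020 K = 87.89 meV.
Eᵢ/kT = 0.3129, 0.7373, 0.9080, 1.729, 3.049.
Z = Σ gᵢe^(−Eᵢ/kT) = 6·e^(−0.3129) + 2·e^(−0.7373) + 2·e^(−0.9080) + 1·e^(−1.729) + 1·e^(−3.049) = 4.388 + 0.9568 + 0.8067 + 0.1775 + 0.04741 = 6.376.
⟨E⟩ = Σ EᵢPᵢ = 44.97 meV.
S/k_B = ln Z + ⟨E⟩/kT = ln(6.376) + 44.97/87.89 = 1.853 + 0.5117 = 2.4.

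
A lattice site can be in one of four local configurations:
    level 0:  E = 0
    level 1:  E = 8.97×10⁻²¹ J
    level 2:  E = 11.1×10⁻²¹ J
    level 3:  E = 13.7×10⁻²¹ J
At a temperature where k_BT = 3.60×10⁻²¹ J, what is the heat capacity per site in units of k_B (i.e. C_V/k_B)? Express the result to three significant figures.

Eᵢ/kT = 0, 2.4917, 3.0833, 3.8056.
Z = Σ e^(−Eᵢ/kT) = e^(−0) + e^(−2.4917) + e^(−3.0833) + e^(−3.8056) = 1.0000 + 0.082769 + 0.045808 + 0.022246 = 1.1508.
⟨E⟩ = 1.3518, ⟨E²⟩ = 14.320.
C_V/k_B = (⟨E²⟩ − ⟨E⟩²)/(kT)² = (14.320 − 1.8274)/12.960 = 0.964.

0.964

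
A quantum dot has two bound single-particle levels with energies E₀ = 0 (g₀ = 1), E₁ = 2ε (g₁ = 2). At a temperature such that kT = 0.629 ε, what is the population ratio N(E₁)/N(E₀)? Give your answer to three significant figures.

0.0832

n₁/n₀ = (g₁/g₀) exp[−(E₁−E₀)/kT] = (2/1) × exp(−(2ε)/(0.629ε)) = (2/1) × exp(-3.1797) = 0.0832.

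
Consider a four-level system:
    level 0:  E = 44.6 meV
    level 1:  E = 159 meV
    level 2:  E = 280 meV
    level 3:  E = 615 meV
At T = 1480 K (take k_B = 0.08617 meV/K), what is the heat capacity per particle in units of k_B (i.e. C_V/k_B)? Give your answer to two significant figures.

k_BT = 0.08617 × 1480 K = 127.5 meV.
Eᵢ/kT = 0.3498, 1.247, 2.196, 4.824.
Z = Σ e^(−Eᵢ/kT) = e^(−0.3498) + e^(−1.247) + e^(−2.196) + e^(−4.824) = 0.7048 + 0.2874 + 0.1112 + 0.008035 = 1.111.
⟨E⟩ = 101.9 meV, ⟨E²⟩ = 18380 meV².
C_V/k_B = (⟨E²⟩ − ⟨E⟩²)/(kT)² = (18380 − 10380)/16260 = 0.49.

0.49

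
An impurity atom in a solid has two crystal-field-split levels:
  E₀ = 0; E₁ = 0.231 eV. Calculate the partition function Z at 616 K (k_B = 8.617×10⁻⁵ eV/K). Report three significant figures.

k_BT = 8.617×10⁻⁵ × 616 K = 0.053081 eV.
Eᵢ/kT = 0, 4.3518.
Z = Σ e^(−Eᵢ/kT) = e^(−0) + e^(−4.3518) = 1.0000 + 0.012884 = 1.0129.

Z = 1.01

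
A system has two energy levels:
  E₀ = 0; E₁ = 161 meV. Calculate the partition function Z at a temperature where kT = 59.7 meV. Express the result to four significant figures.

Z = 1.067

Eᵢ/kT = 0, 2.69682.
Z = Σ e^(−Eᵢ/kT) = e^(−0) + e^(−2.69682) = 1.00000 + 0.0674196 = 1.06742.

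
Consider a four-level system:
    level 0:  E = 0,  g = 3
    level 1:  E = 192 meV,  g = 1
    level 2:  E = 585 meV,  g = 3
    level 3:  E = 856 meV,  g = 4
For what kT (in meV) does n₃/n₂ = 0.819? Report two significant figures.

n₃/n₂ = (g₃/g₂) exp[−(E₃−E₂)/kT] = 0.819.
⇒ (E₃−E₂)/kT = ln((4/3)/0.819) = ln(1.628) = 0.4874.
kT = 271 meV / 0.4874 = 560 meV.

560 meV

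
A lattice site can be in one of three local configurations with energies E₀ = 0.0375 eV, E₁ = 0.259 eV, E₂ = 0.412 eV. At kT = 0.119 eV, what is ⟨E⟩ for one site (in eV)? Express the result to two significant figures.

Eᵢ/kT = 0.3151, 2.176, 3.462.
Z = Σ e^(−Eᵢ/kT) = e^(−0.3151) + e^(−2.176) + e^(−3.462) = 0.7297 + 0.1135 + 0.03137 = 0.8746.
⟨E⟩ = Σ Eᵢ e^(−Eᵢ/kT) / Z = (0.0375·0.7297 + 0.259·0.1135 + 0.412·0.03137) / 0.8746 = 0.080 eV.

0.080 eV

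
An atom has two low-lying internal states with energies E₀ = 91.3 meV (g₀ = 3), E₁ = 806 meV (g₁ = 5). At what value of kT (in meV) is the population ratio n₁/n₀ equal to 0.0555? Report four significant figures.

210.1 meV

n₁/n₀ = (g₁/g₀) exp[−(E₁−E₀)/kT] = 0.0555.
⇒ (E₁−E₀)/kT = ln((5/3)/0.0555) = ln(30.0300) = 3.40220.
kT = 714.7 meV / 3.40220 = 210.1 meV.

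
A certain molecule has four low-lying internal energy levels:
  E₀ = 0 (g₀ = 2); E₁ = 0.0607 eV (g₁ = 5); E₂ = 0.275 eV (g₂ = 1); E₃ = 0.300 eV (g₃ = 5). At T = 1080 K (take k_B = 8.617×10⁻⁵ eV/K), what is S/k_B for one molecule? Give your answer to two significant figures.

2.1

k_BT = 8.617×10⁻⁵ × 1080 K = 0.09306 eV.
Eᵢ/kT = 0, 0.6523, 2.955, 3.224.
Z = Σ gᵢe^(−Eᵢ/kT) = 2·e^(−0) + 5·e^(−0.6523) + 1·e^(−2.955) + 5·e^(−3.224) = 2.000 + 2.604 + 0.05208 + 0.1990 = 4.855.
⟨E⟩ = Σ EᵢPᵢ = 0.04780 eV.
S/k_B = ln Z + ⟨E⟩/kT = ln(4.855) + 0.04780/0.09306 = 1.580 + 0.5136 = 2.1.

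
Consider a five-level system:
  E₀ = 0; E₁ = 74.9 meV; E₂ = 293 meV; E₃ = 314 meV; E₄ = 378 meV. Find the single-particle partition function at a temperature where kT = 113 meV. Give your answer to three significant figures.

Z = 1.69

Eᵢ/kT = 0, 0.66283, 2.5929, 2.7788, 3.3451.
Z = Σ e^(−Eᵢ/kT) = e^(−0) + e^(−0.66283) + e^(−2.5929) + e^(−2.7788) + e^(−3.3451) = 1.0000 + 0.51539 + 0.074803 + 0.062113 + 0.035257 = 1.6876.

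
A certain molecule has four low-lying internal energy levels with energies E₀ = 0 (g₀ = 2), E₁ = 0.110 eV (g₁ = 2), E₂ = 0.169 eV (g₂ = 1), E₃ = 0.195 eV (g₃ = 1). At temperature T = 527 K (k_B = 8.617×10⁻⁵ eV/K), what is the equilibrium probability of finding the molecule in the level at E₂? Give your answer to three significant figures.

k_BT = 8.617×10⁻⁵ × 527 K = 0.045412 eV.
Eᵢ/kT = 0, 2.4223, 3.7215, 4.2940.
Z = Σ gᵢe^(−Eᵢ/kT) = 2·e^(−0) + 2·e^(−2.4223) + 1·e^(−3.7215) + 1·e^(−4.2940) = 2.0000 + 0.17743 + 0.024198 + 0.013650 = 2.2153.
P₂ = g₂ e^(−E₂/kT) / Z = 0.024198/2.2153 = 0.0109.

0.0109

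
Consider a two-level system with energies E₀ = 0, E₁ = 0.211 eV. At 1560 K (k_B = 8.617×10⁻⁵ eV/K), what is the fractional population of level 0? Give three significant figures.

0.828

k_BT = 8.617×10⁻⁵ × 1560 K = 0.13443 eV.
Eᵢ/kT = 0, 1.5696.
Z = Σ e^(−Eᵢ/kT) = e^(−0) + e^(−1.5696) = 1.0000 + 0.20813 = 1.2081.
P₀ = e^(−E₀/kT) / Z = 1.0000/1.2081 = 0.828.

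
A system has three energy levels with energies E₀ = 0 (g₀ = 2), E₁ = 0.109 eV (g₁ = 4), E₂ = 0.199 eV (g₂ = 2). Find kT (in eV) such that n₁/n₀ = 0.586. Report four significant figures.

0.08879 eV

n₁/n₀ = (g₁/g₀) exp[−(E₁−E₀)/kT] = 0.586.
⇒ (E₁−E₀)/kT = ln((4/2)/0.586) = ln(3.41297) = 1.22758.
kT = 0.109 eV / 1.22758 = 0.08879 eV.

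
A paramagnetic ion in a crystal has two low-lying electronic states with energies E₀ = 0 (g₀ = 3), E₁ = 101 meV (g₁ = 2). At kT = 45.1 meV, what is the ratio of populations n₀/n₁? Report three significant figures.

n₀/n₁ = (g₀/g₁) exp[−(E₀−E₁)/kT] = (3/2) × exp(−(-101 meV)/(45.1 meV)) = (3/2) × exp(2.2395) = 14.1.

14.1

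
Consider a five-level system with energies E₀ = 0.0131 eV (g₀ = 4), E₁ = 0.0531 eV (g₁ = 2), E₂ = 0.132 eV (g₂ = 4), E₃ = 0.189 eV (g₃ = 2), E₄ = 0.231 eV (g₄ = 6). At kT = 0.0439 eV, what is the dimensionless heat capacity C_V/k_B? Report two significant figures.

0.70

Eᵢ/kT = 0.2984, 1.210, 3.007, 4.305, 5.262.
Z = Σ gᵢe^(−Eᵢ/kT) = 4·e^(−0.2984) + 2·e^(−1.210) + 4·e^(−3.007) + 2·e^(−4.305) + 6·e^(−5.262) = 2.968 + 0.5964 + 0.1978 + 0.02700 + 0.03111 = 3.820.
⟨E⟩ = 0.02852 eV, ⟨E²⟩ = 0.002163 eV².
C_V/k_B = (⟨E²⟩ − ⟨E⟩²)/(kT)² = (0.002163 − 0.0008134)/0.001927 = 0.70.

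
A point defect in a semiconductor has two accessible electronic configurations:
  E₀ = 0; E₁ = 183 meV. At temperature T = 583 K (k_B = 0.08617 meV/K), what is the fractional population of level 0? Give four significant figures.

k_BT = 0.08617 × 583 K = 50.2371 meV.
Eᵢ/kT = 0, 3.64273.
Z = Σ e^(−Eᵢ/kT) = e^(−0) + e^(−3.64273) = 1.00000 + 0.0261808 = 1.02618.
P₀ = e^(−E₀/kT) / Z = 1.00000/1.02618 = 0.9745.

0.9745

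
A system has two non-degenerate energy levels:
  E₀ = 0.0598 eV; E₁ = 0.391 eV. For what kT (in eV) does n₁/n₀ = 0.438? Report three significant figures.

n₁/n₀ = exp[−(E₁−E₀)/kT] = 0.438.
⇒ (E₁−E₀)/kT = ln(1/0.438) = ln(2.2831) = 0.82553.
kT = 0.3312 eV / 0.82553 = 0.401 eV.

0.401 eV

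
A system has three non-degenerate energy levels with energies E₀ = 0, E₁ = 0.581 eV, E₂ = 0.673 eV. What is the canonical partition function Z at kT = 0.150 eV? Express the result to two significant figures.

Eᵢ/kT = 0, 3.873, 4.487.
Z = Σ e^(−Eᵢ/kT) = e^(−0) + e^(−3.873) + e^(−4.487) = 1.000 + 0.02080 + 0.01125 = 1.032.

Z = 1.0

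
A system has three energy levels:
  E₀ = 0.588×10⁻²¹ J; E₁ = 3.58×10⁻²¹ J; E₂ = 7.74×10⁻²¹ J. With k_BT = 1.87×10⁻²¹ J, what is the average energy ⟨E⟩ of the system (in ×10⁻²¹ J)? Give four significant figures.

1.209 ×10⁻²¹ J

Eᵢ/kT = 0.314439, 1.91444, 4.13904.
Z = Σ e^(−Eᵢ/kT) = e^(−0.314439) + e^(−1.91444) + e^(−4.13904) = 0.730198 + 0.147424 + 0.0159381 = 0.893560.
⟨E⟩ = Σ Eᵢ e^(−Eᵢ/kT) / Z = (0.588·0.730198 + 3.58·0.147424 + 7.74·0.0159381) / 0.893560 = 1.209 ×10⁻²¹ J.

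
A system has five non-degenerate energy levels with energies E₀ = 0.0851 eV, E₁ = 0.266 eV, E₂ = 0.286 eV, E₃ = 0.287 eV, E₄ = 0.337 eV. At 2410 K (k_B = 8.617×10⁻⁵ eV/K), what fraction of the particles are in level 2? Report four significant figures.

0.1536

k_BT = 8.617×10⁻⁵ × 2410 K = 0.207670 eV.
Eᵢ/kT = 0.409785, 1.28088, 1.37718, 1.38200, 1.62277.
Z = Σ e^(−Eᵢ/kT) = e^(−0.409785) + e^(−1.28088) + e^(−1.37718) + e^(−1.38200) + e^(−1.62277) = 0.663793 + 0.277793 + 0.252289 + 0.251076 + 0.197351 = 1.64230.
P₂ = e^(−E₂/kT) / Z = 0.252289/1.64230 = 0.1536.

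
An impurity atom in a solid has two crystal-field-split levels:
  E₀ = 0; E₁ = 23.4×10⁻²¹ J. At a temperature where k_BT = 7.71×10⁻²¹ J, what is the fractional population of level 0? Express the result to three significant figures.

Eᵢ/kT = 0, 3.0350.
Z = Σ e^(−Eᵢ/kT) = e^(−0) + e^(−3.0350) = 1.0000 + 0.048075 = 1.0481.
P₀ = e^(−E₀/kT) / Z = 1.0000/1.0481 = 0.954.

0.954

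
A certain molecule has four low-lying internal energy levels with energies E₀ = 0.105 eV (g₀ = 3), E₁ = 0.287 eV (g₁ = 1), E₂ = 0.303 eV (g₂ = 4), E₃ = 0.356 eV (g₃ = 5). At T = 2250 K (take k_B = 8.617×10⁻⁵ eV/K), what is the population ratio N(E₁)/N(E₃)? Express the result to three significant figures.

k_BT = 8.617×10⁻⁵ × 2250 K = 0.19388 eV.
n₁/n₃ = (g₁/g₃) exp[−(E₁−E₃)/kT] = (1/5) × exp(−(-0.069 eV)/(0.19388 eV)) = (1/5) × exp(0.35589) = 0.285.

0.285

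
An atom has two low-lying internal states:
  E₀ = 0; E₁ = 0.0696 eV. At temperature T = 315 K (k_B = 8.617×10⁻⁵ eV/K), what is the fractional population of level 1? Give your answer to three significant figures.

k_BT = 8.617×10⁻⁵ × 315 K = 0.027144 eV.
Eᵢ/kT = 0, 2.5641.
Z = Σ e^(−Eᵢ/kT) = e^(−0) + e^(−2.5641) = 1.0000 + 0.076988 = 1.0770.
P₁ = e^(−E₁/kT) / Z = 0.076988/1.0770 = 0.0715.

0.0715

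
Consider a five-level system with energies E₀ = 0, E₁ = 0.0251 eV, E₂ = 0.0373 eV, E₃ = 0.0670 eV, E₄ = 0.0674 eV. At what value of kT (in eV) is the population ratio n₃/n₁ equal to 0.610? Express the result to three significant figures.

0.0848 eV

n₃/n₁ = exp[−(E₃−E₁)/kT] = 0.610.
⇒ (E₃−E₁)/kT = ln(1/0.610) = ln(1.6393) = 0.49427.
kT = 0.0419 eV / 0.49427 = 0.0848 eV.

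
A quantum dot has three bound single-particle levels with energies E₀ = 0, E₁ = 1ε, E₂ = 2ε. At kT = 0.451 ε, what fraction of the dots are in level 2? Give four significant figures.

0.01058

Eᵢ/kT = 0, 2.21729, 4.43459.
Z = Σ e^(−Eᵢ/kT) = e^(−0) + e^(−2.21729) + e^(−4.43459) = 1.00000 + 0.108904 + 0.0118599 = 1.12076.
P₂ = e^(−E₂/kT) / Z = 0.0118599/1.12076 = 0.01058.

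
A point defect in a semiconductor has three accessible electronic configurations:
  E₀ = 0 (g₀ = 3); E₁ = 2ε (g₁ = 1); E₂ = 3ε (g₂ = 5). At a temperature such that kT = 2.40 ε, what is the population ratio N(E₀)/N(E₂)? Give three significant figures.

2.09

n₀/n₂ = (g₀/g₂) exp[−(E₀−E₂)/kT] = (3/5) × exp(−(-3ε)/(2.40ε)) = (3/5) × exp(1.2500) = 2.09.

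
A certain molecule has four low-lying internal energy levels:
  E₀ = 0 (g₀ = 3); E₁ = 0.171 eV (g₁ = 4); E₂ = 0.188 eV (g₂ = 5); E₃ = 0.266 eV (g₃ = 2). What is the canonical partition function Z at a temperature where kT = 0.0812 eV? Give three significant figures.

Z = 4.06

Eᵢ/kT = 0, 2.1059, 2.3153, 3.2759.
Z = Σ gᵢe^(−Eᵢ/kT) = 3·e^(−0) + 4·e^(−2.1059) + 5·e^(−2.3153) + 2·e^(−3.2759) = 3.0000 + 0.48694 + 0.49368 + 0.075566 = 4.0562.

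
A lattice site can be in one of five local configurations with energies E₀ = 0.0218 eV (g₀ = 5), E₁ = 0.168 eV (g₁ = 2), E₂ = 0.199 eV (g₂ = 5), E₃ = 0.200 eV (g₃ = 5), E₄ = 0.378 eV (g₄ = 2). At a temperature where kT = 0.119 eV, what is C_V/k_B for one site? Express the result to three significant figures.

0.552

Eᵢ/kT = 0.18319, 1.4118, 1.6723, 1.6807, 3.1765.
Z = Σ gᵢe^(−Eᵢ/kT) = 5·e^(−0.18319) + 2·e^(−1.4118) + 5·e^(−1.6723) + 5·e^(−1.6807) + 2·e^(−3.1765) = 4.1630 + 0.48741 + 0.93907 + 0.93122 + 0.083463 = 6.6042.
⟨E⟩ = 0.087415 eV, ⟨E²⟩ = 0.015459 eV².
C_V/k_B = (⟨E²⟩ − ⟨E⟩²)/(kT)² = (0.015459 − 0.0076414)/0.014161 = 0.552.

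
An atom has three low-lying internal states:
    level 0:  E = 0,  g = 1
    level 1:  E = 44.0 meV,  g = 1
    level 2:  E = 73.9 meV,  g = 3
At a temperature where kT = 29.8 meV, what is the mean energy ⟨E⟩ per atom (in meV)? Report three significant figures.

19.3 meV

Eᵢ/kT = 0, 1.4765, 2.4799.
Z = Σ gᵢe^(−Eᵢ/kT) = 1·e^(−0) + 1·e^(−1.4765) + 3·e^(−2.4799) = 1.0000 + 0.22844 + 0.25125 = 1.4797.
⟨E⟩ = Σ Eᵢ gᵢe^(−Eᵢ/kT) / Z = (0·1.0000 + 44.0·0.22844 + 73.9·0.25125) / 1.4797 = 19.3 meV.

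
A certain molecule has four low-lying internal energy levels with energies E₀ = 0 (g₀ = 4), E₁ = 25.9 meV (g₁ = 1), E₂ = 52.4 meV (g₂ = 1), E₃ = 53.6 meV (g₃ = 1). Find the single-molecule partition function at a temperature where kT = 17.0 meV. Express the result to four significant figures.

Eᵢ/kT = 0, 1.52353, 3.08235, 3.15294.
Z = Σ gᵢe^(−Eᵢ/kT) = 4·e^(−0) + 1·e^(−1.52353) + 1·e^(−3.08235) + 1·e^(−3.15294) = 4.00000 + 0.217941 + 0.0458514 + 0.0427263 = 4.30652.

Z = 4.307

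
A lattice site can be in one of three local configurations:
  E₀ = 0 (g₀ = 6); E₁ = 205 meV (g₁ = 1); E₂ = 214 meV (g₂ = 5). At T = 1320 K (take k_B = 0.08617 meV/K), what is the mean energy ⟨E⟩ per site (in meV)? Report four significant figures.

k_BT = 0.08617 × 1320 K = 113.744 meV.
Eᵢ/kT = 0, 1.80229, 1.88142.
Z = Σ gᵢe^(−Eᵢ/kT) = 6·e^(−0) + 1·e^(−1.80229) + 5·e^(−1.88142) = 6.00000 + 0.164921 + 0.761868 = 6.92679.
⟨E⟩ = Σ Eᵢ gᵢe^(−Eᵢ/kT) / Z = (0·6.00000 + 205·0.164921 + 214·0.761868) / 6.92679 = 28.42 meV.

28.42 meV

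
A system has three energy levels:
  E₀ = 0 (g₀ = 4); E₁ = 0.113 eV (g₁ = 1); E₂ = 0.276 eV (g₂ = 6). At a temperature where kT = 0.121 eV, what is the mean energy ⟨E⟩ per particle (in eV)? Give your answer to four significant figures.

0.04267 eV

Eᵢ/kT = 0, 0.933884, 2.28099.
Z = Σ gᵢe^(−Eᵢ/kT) = 4·e^(−0) + 1·e^(−0.933884) + 6·e^(−2.28099) = 4.00000 + 0.393024 + 0.613098 = 5.00612.
⟨E⟩ = Σ Eᵢ gᵢe^(−Eᵢ/kT) / Z = (0·4.00000 + 0.113·0.393024 + 0.276·0.613098) / 5.00612 = 0.04267 eV.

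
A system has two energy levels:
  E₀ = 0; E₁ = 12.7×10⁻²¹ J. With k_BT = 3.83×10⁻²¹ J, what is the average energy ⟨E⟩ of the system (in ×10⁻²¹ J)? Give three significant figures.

Eᵢ/kT = 0, 3.3159.
Z = Σ e^(−Eᵢ/kT) = e^(−0) + e^(−3.3159) = 1.0000 + 0.036301 = 1.0363.
⟨E⟩ = Σ Eᵢ e^(−Eᵢ/kT) / Z = (0·1.0000 + 12.7·0.036301) / 1.0363 = 0.445 ×10⁻²¹ J.

0.445 ×10⁻²¹ J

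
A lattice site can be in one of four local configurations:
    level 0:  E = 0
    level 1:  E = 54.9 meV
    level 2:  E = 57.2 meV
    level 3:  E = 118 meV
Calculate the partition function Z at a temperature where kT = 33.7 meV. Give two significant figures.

Eᵢ/kT = 0, 1.629, 1.697, 3.501.
Z = Σ e^(−Eᵢ/kT) = e^(−0) + e^(−1.629) + e^(−1.697) + e^(−3.501) = 1.000 + 0.1961 + 0.1832 + 0.03017 = 1.409.

Z = 1.4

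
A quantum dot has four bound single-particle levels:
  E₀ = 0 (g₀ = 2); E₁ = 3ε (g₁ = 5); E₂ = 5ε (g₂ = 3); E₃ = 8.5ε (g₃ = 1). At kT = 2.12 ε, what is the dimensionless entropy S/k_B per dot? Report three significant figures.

Eᵢ/kT = 0, 1.4151, 2.3585, 4.0094.
Z = Σ gᵢe^(−Eᵢ/kT) = 2·e^(−0) + 5·e^(−1.4151) + 3·e^(−2.3585) + 1·e^(−4.0094) = 2.0000 + 1.2145 + 0.28369 + 0.018144 = 3.5163.
⟨E⟩ = Σ EᵢPᵢ = 1.4834 ε.
S/k_B = ln Z + ⟨E⟩/kT = ln(3.5163) + 1.4834/2.12 = 1.2574 + 0.69972 = 1.96.

1.96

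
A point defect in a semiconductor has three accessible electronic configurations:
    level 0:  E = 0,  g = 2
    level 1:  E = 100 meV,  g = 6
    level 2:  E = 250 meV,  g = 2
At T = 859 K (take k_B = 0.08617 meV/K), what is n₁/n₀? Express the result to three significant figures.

k_BT = 0.08617 × 859 K = 74.020 meV.
n₁/n₀ = (g₁/g₀) exp[−(E₁−E₀)/kT] = (6/2) × exp(−(100 meV)/(74.020 meV)) = (6/2) × exp(-1.3510) = 0.777.

0.777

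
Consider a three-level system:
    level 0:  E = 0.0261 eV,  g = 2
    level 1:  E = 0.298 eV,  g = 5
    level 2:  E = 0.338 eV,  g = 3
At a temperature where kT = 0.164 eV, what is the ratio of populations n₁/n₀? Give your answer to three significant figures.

n₁/n₀ = (g₁/g₀) exp[−(E₁−E₀)/kT] = (5/2) × exp(−(0.2719 eV)/(0.164 eV)) = (5/2) × exp(-1.6579) = 0.476.

0.476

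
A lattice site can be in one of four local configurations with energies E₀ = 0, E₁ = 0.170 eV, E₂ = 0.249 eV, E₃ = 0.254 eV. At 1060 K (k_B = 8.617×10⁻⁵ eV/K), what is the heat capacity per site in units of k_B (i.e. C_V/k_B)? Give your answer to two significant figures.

k_BT = 8.617×10⁻⁵ × 1060 K = 0.09134 eV.
Eᵢ/kT = 0, 1.861, 2.726, 2.781.
Z = Σ e^(−Eᵢ/kT) = e^(−0) + e^(−1.861) + e^(−2.726) + e^(−2.781) = 1.000 + 0.1555 + 0.06548 + 0.06198 = 1.283.
⟨E⟩ = 0.04558 eV, ⟨E²⟩ = 0.009784 eV².
C_V/k_B = (⟨E²⟩ − ⟨E⟩²)/(kT)² = (0.009784 − 0.002078)/0.008343 = 0.92.

0.92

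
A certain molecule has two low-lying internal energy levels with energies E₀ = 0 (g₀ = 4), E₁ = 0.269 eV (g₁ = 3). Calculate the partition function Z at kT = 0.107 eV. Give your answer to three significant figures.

Eᵢ/kT = 0, 2.5140.
Z = Σ gᵢe^(−Eᵢ/kT) = 4·e^(−0) + 3·e^(−2.5140) = 4.0000 + 0.24283 = 4.2428.

Z = 4.24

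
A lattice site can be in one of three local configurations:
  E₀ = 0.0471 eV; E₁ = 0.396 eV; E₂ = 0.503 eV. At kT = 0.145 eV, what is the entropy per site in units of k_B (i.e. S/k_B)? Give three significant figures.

Eᵢ/kT = 0.32483, 2.7310, 3.4690.
Z = Σ e^(−Eᵢ/kT) = e^(−0.32483) + e^(−2.7310) + e^(−3.4690) = 0.72265 + 0.065154 + 0.031148 = 0.81895.
⟨E⟩ = Σ EᵢPᵢ = 0.092198 eV.
S/k_B = ln Z + ⟨E⟩/kT = ln(0.81895) + 0.092198/0.145 = -0.19973 + 0.63585 = 0.436.

0.436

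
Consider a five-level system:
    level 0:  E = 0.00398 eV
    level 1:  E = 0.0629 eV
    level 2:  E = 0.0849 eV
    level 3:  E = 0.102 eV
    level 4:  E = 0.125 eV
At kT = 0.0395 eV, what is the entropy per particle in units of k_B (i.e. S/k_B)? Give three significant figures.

Eᵢ/kT = 0.10076, 1.5924, 2.1494, 2.5823, 3.1646.
Z = Σ e^(−Eᵢ/kT) = e^(−0.10076) + e^(−1.5924) + e^(−2.1494) + e^(−2.5823) + e^(−3.1646) = 0.90415 + 0.20344 + 0.11655 + 0.075600 + 0.042231 = 1.3420.
⟨E⟩ = Σ EᵢPᵢ = 0.029270 eV.
S/k_B = ln Z + ⟨E⟩/kT = ln(1.3420) + 0.029270/0.0395 = 0.29416 + 0.74101 = 1.04.

1.04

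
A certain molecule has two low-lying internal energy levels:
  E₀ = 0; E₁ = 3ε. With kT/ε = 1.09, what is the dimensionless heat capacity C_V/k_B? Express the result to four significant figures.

0.4270

Eᵢ/kT = 0, 2.75229.
Z = Σ e^(−Eᵢ/kT) = e^(−0) + e^(−2.75229) = 1.00000 + 0.0637816 = 1.06378.
⟨E⟩ = 0.179873 ε, ⟨E²⟩ = 0.539618 ε².
C_V/k_B = (⟨E²⟩ − ⟨E⟩²)/(kT)² = (0.539618 − 0.0323543)/1.18810 = 0.4270.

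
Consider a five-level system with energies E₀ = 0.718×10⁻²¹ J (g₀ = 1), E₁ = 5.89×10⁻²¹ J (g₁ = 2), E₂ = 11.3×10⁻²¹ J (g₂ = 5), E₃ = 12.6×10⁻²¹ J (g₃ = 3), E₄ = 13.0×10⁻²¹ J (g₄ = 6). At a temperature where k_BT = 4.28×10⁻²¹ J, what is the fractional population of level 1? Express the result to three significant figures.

0.235

Eᵢ/kT = 0.16776, 1.3762, 2.6402, 2.9439, 3.0374.
Z = Σ gᵢe^(−Eᵢ/kT) = 1·e^(−0.16776) + 2·e^(−1.3762) + 5·e^(−2.6402) + 3·e^(−2.9439) + 6·e^(−3.0374) = 0.84556 + 0.50507 + 0.35673 + 0.15798 + 0.28776 = 2.1531.
P₁ = g₁ e^(−E₁/kT) / Z = 0.50507/2.1531 = 0.235.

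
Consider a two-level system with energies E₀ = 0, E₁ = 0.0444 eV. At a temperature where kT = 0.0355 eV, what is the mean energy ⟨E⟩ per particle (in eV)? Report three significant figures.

0.00988 eV

Eᵢ/kT = 0, 1.2507.
Z = Σ e^(−Eᵢ/kT) = e^(−0) + e^(−1.2507) = 1.0000 + 0.28630 = 1.2863.
⟨E⟩ = Σ Eᵢ e^(−Eᵢ/kT) / Z = (0·1.0000 + 0.0444·0.28630) / 1.2863 = 0.00988 eV.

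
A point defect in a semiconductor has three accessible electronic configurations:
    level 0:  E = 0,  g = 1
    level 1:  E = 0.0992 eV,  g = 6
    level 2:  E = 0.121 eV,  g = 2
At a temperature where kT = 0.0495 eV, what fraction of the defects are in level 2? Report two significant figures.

Eᵢ/kT = 0, 2.004, 2.444.
Z = Σ gᵢe^(−Eᵢ/kT) = 1·e^(−0) + 6·e^(−2.004) + 2·e^(−2.444) = 1.000 + 0.8088 + 0.1736 = 1.982.
P₂ = g₂ e^(−E₂/kT) / Z = 0.1736/1.982 = 0.088.

0.088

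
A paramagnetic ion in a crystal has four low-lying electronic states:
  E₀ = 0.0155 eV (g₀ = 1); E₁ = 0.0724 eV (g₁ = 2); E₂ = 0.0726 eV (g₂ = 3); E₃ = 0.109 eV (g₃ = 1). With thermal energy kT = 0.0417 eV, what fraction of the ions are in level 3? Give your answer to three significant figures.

Eᵢ/kT = 0.37170, 1.7362, 1.7410, 2.6139.
Z = Σ gᵢe^(−Eᵢ/kT) = 1·e^(−0.37170) + 2·e^(−1.7362) + 3·e^(−1.7410) + 1·e^(−2.6139) = 0.68956 + 0.35238 + 0.52603 + 0.073248 = 1.6412.
P₃ = g₃ e^(−E₃/kT) / Z = 0.073248/1.6412 = 0.0446.

0.0446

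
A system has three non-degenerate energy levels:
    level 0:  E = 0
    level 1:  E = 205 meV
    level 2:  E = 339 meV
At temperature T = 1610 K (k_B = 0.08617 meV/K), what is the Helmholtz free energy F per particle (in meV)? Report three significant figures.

-38.0 meV

k_BT = 0.08617 × 1610 K = 138.73 meV.
Eᵢ/kT = 0, 1.4777, 2.4436.
Z = Σ e^(−Eᵢ/kT) = e^(−0) + e^(−1.4777) + e^(−2.4436) = 1.0000 + 0.22816 + 0.086848 = 1.3150.
F = −kT ln Z = −138.73 × ln(1.3150) = −138.73 × 0.27384 = -38.0 meV.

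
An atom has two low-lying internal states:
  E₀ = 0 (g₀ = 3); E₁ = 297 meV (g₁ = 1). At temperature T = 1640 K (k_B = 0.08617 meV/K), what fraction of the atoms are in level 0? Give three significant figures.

0.961

k_BT = 0.08617 × 1640 K = 141.32 meV.
Eᵢ/kT = 0, 2.1016.
Z = Σ gᵢe^(−Eᵢ/kT) = 3·e^(−0) + 1·e^(−2.1016) = 3.0000 + 0.12226 = 3.1223.
P₀ = g₀ e^(−E₀/kT) / Z = 3.0000/3.1223 = 0.961.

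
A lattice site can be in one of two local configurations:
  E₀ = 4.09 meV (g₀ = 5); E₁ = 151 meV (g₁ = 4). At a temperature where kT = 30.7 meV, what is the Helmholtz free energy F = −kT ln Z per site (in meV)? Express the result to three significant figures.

Eᵢ/kT = 0.13322, 4.9186.
Z = Σ gᵢe^(−Eᵢ/kT) = 5·e^(−0.13322) + 4·e^(−4.9186) = 4.3764 + 0.029237 = 4.4056.
F = −kT ln Z = −30.7 × ln(4.4056) = −30.7 × 1.4829 = -45.5 meV.

-45.5 meV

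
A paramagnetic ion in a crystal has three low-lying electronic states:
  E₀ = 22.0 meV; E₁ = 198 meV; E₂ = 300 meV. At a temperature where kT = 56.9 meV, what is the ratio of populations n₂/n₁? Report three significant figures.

n₂/n₁ = exp[−(E₂−E₁)/kT] = exp(−(102 meV)/(56.9 meV)) = exp(-1.7926) = 0.167.

0.167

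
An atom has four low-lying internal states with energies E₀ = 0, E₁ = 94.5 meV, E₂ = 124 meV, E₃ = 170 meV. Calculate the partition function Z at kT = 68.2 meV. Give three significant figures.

Z = 1.50

Eᵢ/kT = 0, 1.3856, 1.8182, 2.4927.
Z = Σ e^(−Eᵢ/kT) = e^(−0) + e^(−1.3856) + e^(−1.8182) + e^(−2.4927) = 1.0000 + 0.25017 + 0.16232 + 0.082686 = 1.4952.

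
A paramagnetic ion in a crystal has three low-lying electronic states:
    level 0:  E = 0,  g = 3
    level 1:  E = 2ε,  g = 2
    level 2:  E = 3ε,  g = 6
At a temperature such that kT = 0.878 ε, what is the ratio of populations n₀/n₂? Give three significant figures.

15.2

n₀/n₂ = (g₀/g₂) exp[−(E₀−E₂)/kT] = (3/6) × exp(−(-3ε)/(0.878ε)) = (3/6) × exp(3.4169) = 15.2.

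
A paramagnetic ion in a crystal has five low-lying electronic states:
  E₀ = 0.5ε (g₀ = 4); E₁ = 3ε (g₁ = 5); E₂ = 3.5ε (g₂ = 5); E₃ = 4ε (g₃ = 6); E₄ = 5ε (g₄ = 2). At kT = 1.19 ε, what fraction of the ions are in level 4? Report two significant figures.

0.0085

Eᵢ/kT = 0.4202, 2.521, 2.941, 3.361, 4.202.
Z = Σ gᵢe^(−Eᵢ/kT) = 4·e^(−0.4202) + 5·e^(−2.521) + 5·e^(−2.941) + 6·e^(−3.361) + 2·e^(−4.202) = 2.628 + 0.4019 + 0.2641 + 0.2082 + 0.02993 = 3.532.
P₄ = g₄ e^(−E₄/kT) / Z = 0.02993/3.532 = 0.0085.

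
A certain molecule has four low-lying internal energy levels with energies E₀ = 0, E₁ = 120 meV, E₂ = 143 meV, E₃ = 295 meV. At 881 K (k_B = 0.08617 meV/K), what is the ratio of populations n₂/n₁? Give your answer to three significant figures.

0.739

k_BT = 0.08617 × 881 K = 75.916 meV.
n₂/n₁ = exp[−(E₂−E₁)/kT] = exp(−(23 meV)/(75.916 meV)) = exp(-0.30297) = 0.739.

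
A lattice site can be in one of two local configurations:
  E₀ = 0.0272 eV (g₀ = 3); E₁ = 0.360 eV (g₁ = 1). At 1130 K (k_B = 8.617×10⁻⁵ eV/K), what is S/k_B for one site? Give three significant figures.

k_BT = 8.617×10⁻⁵ × 1130 K = 0.097372 eV.
Eᵢ/kT = 0.27934, 3.6972.
Z = Σ gᵢe^(−Eᵢ/kT) = 3·e^(−0.27934) + 1·e^(−3.6972) = 2.2688 + 0.024793 = 2.2936.
⟨E⟩ = Σ EᵢPᵢ = 0.030797 eV.
S/k_B = ln Z + ⟨E⟩/kT = ln(2.2936) + 0.030797/0.097372 = 0.83012 + 0.31628 = 1.15.

1.15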